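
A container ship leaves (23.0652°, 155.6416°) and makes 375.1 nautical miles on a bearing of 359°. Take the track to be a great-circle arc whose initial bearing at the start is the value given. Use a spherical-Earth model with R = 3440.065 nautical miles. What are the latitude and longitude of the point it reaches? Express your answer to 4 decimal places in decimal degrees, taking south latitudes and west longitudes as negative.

latitude 29.3117°, longitude 155.5168°

The arc subtends δ = 375.1/3440.065 = 0.109039 rad at the centre.
Converting: φ₁ = 0.402564 rad, θ = 6.265732 rad.
Applying the spherical law of cosines for sides, sin φ₂ = sin φ₁ cos δ + cos φ₁ sin δ cos θ = 0.489560, so φ₂ = 29.3117°.
Δλ = atan2( sin θ sin δ cos φ₁ , cos δ − sin φ₁ sin φ₂ ) = atan2(-0.001747, 0.802262) = -0.002178 rad = -0.1248°.
λ₂ = 155.6416° + -0.1248° = 155.5168°.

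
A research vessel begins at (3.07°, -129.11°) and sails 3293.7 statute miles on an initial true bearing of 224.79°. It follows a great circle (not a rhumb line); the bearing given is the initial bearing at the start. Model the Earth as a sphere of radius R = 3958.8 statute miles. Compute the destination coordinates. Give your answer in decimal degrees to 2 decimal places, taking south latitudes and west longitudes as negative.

δ = 3293.7/3958.8 = 0.831995 rad (47.6698°).
Start latitude φ₁ = 0.053582 rad; initial bearing θ = 3.923326 rad.
sin φ₂ = sin φ₁ cos δ + cos φ₁ sin δ cos θ = (0.053556)(0.673403) + (0.998565)(0.739276)(-0.709694) = -0.487842
φ₂ = asin(-0.487842) = -0.509616 rad = -29.20°.
Then Δλ = atan2(-0.520080, 0.699529) = -0.639310 rad, from sin θ sin δ cos φ₁ over cos δ − sin φ₁ sin φ₂.
λ₂ = λ₁ + Δλ = -165.74°.

latitude -29.20°, longitude -165.74°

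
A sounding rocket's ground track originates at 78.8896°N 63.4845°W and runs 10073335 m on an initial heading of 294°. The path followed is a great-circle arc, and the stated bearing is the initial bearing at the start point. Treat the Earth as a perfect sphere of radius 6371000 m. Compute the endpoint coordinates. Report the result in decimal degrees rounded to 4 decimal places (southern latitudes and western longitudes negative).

Angular distance δ = d/R = 10073335 / 6371000 = 1.581123 rad.
Start latitude φ₁ = 1.376883 rad; initial bearing θ = 5.131268 rad.
sin φ₂ = sin φ₁ cos δ + cos φ₁ sin δ cos θ = (0.981258)(-0.010327) + (0.192700)(0.999947)(0.406737) = 0.068241
φ₂ = asin(0.068241) = 0.068294 rad = 3.9130°.
For the longitude increment, Δλ = atan2( sin θ sin δ cos φ₁, cos δ − sin φ₁ sin φ₂ ) = atan2(-0.176031, -0.077289) = -113.7045°.
Hence λ₂ = -63.4845° + -113.7045° = -177.1890°.

latitude 3.9130°, longitude -177.1890°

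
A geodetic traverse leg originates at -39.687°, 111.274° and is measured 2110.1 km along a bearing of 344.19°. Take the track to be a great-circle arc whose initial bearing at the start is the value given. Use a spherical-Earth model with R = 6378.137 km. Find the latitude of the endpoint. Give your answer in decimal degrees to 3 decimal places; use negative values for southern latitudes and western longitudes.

latitude -21.312°

δ = 2110.1/6378.137 = 0.330833 rad (18.9554°).
With φ₁ = -39.687° = -0.692669 rad and θ = 344.19° = 6.007249 rad:
Applying the spherical law of cosines for sides, sin φ₂ = sin φ₁ cos δ + cos φ₁ sin δ cos θ = -0.363448, so φ₂ = -21.312°.
Δλ = atan2( sin θ sin δ cos φ₁ , cos δ − sin φ₁ sin φ₂ ) = atan2(-0.068104, 0.713677) = -0.095139 rad = -5.451°.
λ₂ = λ₁ + Δλ = 105.823°.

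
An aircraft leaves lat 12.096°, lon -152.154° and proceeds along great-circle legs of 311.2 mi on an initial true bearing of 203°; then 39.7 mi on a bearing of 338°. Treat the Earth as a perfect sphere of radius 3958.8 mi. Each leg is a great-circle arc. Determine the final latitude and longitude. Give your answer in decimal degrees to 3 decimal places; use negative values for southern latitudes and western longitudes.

Apply the spherical direct solution leg by leg, carrying full precision between legs.
Leg 1: from (12.096°, -152.154°), δ = 311.2/3958.8 = 0.078610 rad, θ = 203° → φ = 7.945°, λ = -153.929°.
Leg 2: from (7.945°, -153.929°), δ = 39.7/3958.8 = 0.010028 rad, θ = 338° → φ = 8.478°, λ = -154.147°.

latitude 8.478°, longitude -154.147°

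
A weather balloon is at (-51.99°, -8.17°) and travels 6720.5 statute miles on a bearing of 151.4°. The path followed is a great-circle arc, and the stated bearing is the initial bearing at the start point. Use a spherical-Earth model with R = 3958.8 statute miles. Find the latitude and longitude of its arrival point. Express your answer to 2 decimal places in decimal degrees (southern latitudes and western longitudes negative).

latitude -25.89°, longitude 139.97°

Angular distance δ = d/R = 6720.5 / 3958.8 = 1.697610 rad.
Start latitude φ₁ = -0.907397 rad; initial bearing θ = 2.642428 rad.
sin φ₂ = sin φ₁ cos δ + cos φ₁ sin δ cos θ = (-0.787903)(-0.126474) + (0.615799)(0.991970)(-0.877983) = -0.436670
φ₂ = asin(-0.436670) = -0.451894 rad = -25.89°.
For the longitude increment, Δλ = atan2( sin θ sin δ cos φ₁, cos δ − sin φ₁ sin φ₂ ) = atan2(0.292411, -0.470528) = 148.14°.
λ₂ = -8.17° + 148.14° = 139.97°.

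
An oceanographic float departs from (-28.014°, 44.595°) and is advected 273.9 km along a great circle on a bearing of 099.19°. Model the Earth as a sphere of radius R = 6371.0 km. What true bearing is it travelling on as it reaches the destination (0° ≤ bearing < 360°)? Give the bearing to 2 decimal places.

final bearing 97.88°

The arc subtends δ = 273.9/6371 = 0.042992 rad at the centre.
With φ₁ = -28.014° = -0.488937 rad and θ = 99.19° = 1.731192 rad:
Applying the spherical law of cosines for sides, sin φ₂ = sin φ₁ cos δ + cos φ₁ sin δ cos θ = -0.475313, so φ₂ = -28.380°.
Δλ = atan2( sin θ sin δ cos φ₁ , cos δ − sin φ₁ sin φ₂ ) = atan2(0.037456, 0.775827) = 0.048241 rad = 2.764°.
λ₂ = 44.595° + 2.764° = 47.359°.
The forward bearing on arrival equals the back-azimuth from the destination plus 180°.
Back-azimuth from P₂ (-28.38°, 47.36°) to P₁ (-28.01°, 44.59°), with Δλ' = λ₁ − λ₂ = -2.76°: atan2( sin Δλ' cos φ₁ , cos φ₂ sin φ₁ − sin φ₂ cos φ₁ cos Δλ' ) = 277.88°.
Final bearing = (277.88° + 180°) mod 360° = 97.88°.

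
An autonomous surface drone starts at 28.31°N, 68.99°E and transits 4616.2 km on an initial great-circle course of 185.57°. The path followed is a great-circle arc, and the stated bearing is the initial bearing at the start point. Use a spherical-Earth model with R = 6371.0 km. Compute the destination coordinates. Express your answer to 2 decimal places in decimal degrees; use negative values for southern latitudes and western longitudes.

latitude -13.04°, longitude 65.20°

Central angle δ = d/R = 0.724564 rad.
Converting: φ₁ = 0.494103 rad, θ = 3.238807 rad.
Applying the spherical law of cosines for sides, sin φ₂ = sin φ₁ cos δ + cos φ₁ sin δ cos θ = -0.225672, so φ₂ = -13.04°.
Δλ = atan2( sin θ sin δ cos φ₁ , cos δ − sin φ₁ sin φ₂ ) = atan2(-0.056639, 0.855811) = -0.066085 rad = -3.79°.
λ₂ = λ₁ + Δλ = 65.20°.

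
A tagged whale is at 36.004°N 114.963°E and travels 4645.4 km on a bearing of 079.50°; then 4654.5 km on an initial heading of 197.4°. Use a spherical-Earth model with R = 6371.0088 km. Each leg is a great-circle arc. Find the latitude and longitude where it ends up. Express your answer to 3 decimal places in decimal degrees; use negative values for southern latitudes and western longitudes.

Apply the spherical direct solution leg by leg, carrying full precision between legs.
Leg 1: from (36.004°, 114.963°), δ = 4645.4/6371.0088 = 0.729147 rad, θ = 79.5° → φ = 32.452°, λ = 165.887°.
Leg 2: from (32.452°, 165.887°), δ = 4654.5/6371.0088 = 0.730575 rad, θ = 197.4° → φ = -7.913°, λ = 154.264°.

latitude -7.913°, longitude 154.264°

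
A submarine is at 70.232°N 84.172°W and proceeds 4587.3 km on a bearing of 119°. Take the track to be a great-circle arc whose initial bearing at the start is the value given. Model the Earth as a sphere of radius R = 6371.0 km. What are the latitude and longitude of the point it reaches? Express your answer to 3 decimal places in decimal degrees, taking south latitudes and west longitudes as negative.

Angular distance δ = d/R = 4587.3 / 6371 = 0.720028 rad.
Converting: φ₁ = 1.225780 rad, θ = 2.076942 rad.
Applying the spherical law of cosines for sides, sin φ₂ = sin φ₁ cos δ + cos φ₁ sin δ cos θ = 0.599362, so φ₂ = 36.824°.
Δλ = atan2( sin θ sin δ cos φ₁ , cos δ − sin φ₁ sin φ₂ ) = atan2(0.195057, 0.187745) = 0.804496 rad = 46.094°.
λ₂ = -84.172° + 46.094° = -38.078°.

latitude 36.824°, longitude -38.078°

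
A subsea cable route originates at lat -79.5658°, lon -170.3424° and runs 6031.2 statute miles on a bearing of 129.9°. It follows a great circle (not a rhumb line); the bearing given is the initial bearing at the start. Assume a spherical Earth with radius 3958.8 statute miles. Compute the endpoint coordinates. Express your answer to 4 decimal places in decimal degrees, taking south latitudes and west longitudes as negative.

latitude -9.3547°, longitude -41.2959°

The arc subtends δ = 6031.2/3958.8 = 1.523492 rad at the centre.
Converting: φ₁ = -1.388685 rad, θ = 2.267183 rad.
sin φ₂ = sin φ₁ cos δ + cos φ₁ sin δ cos θ = (-0.983464)(0.047287) + (0.181106)(0.998881)(-0.641450) = -0.162545
φ₂ = asin(-0.162545) = -0.163270 rad = -9.3547°.
Then Δλ = atan2(0.138783, -0.112571) = 2.252286 rad, from sin θ sin δ cos φ₁ over cos δ − sin φ₁ sin φ₂.
λ₂ = -170.3424° + 129.0465° = -41.2959°.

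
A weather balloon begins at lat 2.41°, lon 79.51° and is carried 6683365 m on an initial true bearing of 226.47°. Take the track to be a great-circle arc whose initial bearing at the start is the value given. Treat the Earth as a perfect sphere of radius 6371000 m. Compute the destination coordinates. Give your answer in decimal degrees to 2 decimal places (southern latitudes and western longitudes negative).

δ = 6683365/6371000 = 1.049029 rad (60.1049°).
Converting: φ₁ = 0.042062 rad, θ = 3.952647 rad.
sin φ₂ = sin φ₁ cos δ + cos φ₁ sin δ cos θ = (0.042050)(0.498413) + (0.999116)(0.866940)(-0.688734) = -0.575605
φ₂ = asin(-0.575605) = -0.613343 rad = -35.14°.
Δλ = atan2( sin θ sin δ cos φ₁ , cos δ − sin φ₁ sin φ₂ ) = atan2(-0.627987, 0.522617) = -0.876722 rad = -50.23°.
Hence λ₂ = 79.51° + -50.23° = 29.28°.

latitude -35.14°, longitude 29.28°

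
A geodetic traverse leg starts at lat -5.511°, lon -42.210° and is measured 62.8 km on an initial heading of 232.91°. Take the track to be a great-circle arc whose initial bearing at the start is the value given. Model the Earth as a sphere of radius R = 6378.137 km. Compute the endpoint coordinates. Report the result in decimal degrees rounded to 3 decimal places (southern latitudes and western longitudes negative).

latitude -5.851°, longitude -42.662°

δ = 62.8/6378.137 = 0.009846 rad (0.5641°).
With φ₁ = -5.511° = -0.096185 rad and θ = 232.91° = 4.065046 rad:
sin φ₂ = sin φ₁ cos δ + cos φ₁ sin δ cos θ = (-0.096037)(0.999952) + (0.995378)(0.009846)(-0.603069) = -0.101943
φ₂ = asin(-0.101943) = -0.102120 rad = -5.851°.
Δλ = atan2( sin θ sin δ cos φ₁ , cos δ − sin φ₁ sin φ₂ ) = atan2(-0.007818, 0.990161) = -0.007895 rad = -0.452°.
Hence λ₂ = -42.210° + -0.452° = -42.662°.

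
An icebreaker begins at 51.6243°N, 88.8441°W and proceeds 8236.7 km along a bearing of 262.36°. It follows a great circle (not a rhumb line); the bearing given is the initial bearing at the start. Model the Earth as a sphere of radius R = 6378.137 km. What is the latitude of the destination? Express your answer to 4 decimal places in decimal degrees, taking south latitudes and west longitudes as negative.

latitude 7.8664°

Angular distance δ = d/R = 8236.7 / 6378.137 = 1.291396 rad.
Converting: φ₁ = 0.901014 rad, θ = 4.579046 rad.
sin φ₂ = sin φ₁ cos δ + cos φ₁ sin δ cos θ = (0.783957)(0.275779) + (0.620815)(0.961221)(-0.132948) = 0.136863
φ₂ = asin(0.136863) = 0.137294 rad = 7.8664°.
For the longitude increment, Δλ = atan2( sin θ sin δ cos φ₁, cos δ − sin φ₁ sin φ₂ ) = atan2(-0.591443, 0.168484) = -74.0993°.
λ₂ = λ₁ + Δλ = -162.9434°.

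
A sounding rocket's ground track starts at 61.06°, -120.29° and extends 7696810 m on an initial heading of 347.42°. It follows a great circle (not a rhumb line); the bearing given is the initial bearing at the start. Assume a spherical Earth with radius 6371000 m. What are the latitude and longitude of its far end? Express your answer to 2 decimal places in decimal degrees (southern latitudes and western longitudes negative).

Central angle δ = d/R = 1.208101 rad.
Converting: φ₁ = 1.065698 rad, θ = 6.063623 rad.
Applying the spherical law of cosines for sides, sin φ₂ = sin φ₁ cos δ + cos φ₁ sin δ cos θ = 0.752043, so φ₂ = 48.77°.
Then Δλ = atan2(-0.098537, -0.303338) = -2.827504 rad, from sin θ sin δ cos φ₁ over cos δ − sin φ₁ sin φ₂.
λ₂ = -120.29° + -162.00° = -282.29°, normalized to (−180°, 180°] → 77.71°.

latitude 48.77°, longitude 77.71°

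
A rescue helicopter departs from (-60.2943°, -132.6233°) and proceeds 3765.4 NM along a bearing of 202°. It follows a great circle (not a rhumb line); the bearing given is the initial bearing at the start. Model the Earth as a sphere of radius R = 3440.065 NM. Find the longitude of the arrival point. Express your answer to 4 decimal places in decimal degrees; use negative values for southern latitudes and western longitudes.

δ = 3765.4/3440.065 = 1.094572 rad (62.7144°).
Start latitude φ₁ = -1.052334 rad; initial bearing θ = 3.525565 rad.
Destination latitude: φ₂ = arcsin( sin φ₁ cos δ + cos φ₁ sin δ cos θ ) = arcsin(-0.806519) = -53.7572°.
Δλ = atan2( sin θ sin δ cos φ₁ , cos δ − sin φ₁ sin φ₂ ) = atan2(-0.164979, -0.242102) = -2.543428 rad = -145.7277°.
λ₂ = -132.6233° + -145.7277° = -278.3510°, normalized to (−180°, 180°] → 81.6490°.

longitude 81.6490°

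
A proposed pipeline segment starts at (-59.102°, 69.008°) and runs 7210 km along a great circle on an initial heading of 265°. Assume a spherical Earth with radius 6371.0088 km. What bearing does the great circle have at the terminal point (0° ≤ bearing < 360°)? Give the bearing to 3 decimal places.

final bearing 325.973°

Central angle δ = d/R = 1.131689 rad.
Start latitude φ₁ = -1.031524 rad; initial bearing θ = 4.625123 rad.
sin φ₂ = sin φ₁ cos δ + cos φ₁ sin δ cos θ = (-0.858083)(0.425132) + (0.513511)(0.905131)(-0.087156) = -0.405308
φ₂ = asin(-0.405308) = -0.417316 rad = -23.910°.
For the longitude increment, Δλ = atan2( sin θ sin δ cos φ₁, cos δ − sin φ₁ sin φ₂ ) = atan2(-0.463027, 0.077344) = -80.517°.
λ₂ = 69.008° + -80.517° = -11.509°.
The forward bearing on arrival equals the back-azimuth from the destination plus 180°.
Back-azimuth from P₂ (-23.910°, -11.509°) to P₁ (-59.102°, 69.008°), with Δλ' = λ₁ − λ₂ = 80.517°: atan2( sin Δλ' cos φ₁ , cos φ₂ sin φ₁ − sin φ₂ cos φ₁ cos Δλ' ) = 145.973°.
Final bearing = (145.973° + 180°) mod 360° = 325.973°.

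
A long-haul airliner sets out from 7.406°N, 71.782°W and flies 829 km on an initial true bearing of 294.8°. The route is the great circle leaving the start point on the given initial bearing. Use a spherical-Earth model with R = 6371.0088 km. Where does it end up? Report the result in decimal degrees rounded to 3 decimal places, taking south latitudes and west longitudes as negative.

latitude 10.474°, longitude -78.662°

Angular distance δ = d/R = 829 / 6371.0088 = 0.130121 rad.
Start latitude φ₁ = 0.129259 rad; initial bearing θ = 5.145231 rad.
Destination latitude: φ₂ = arcsin( sin φ₁ cos δ + cos φ₁ sin δ cos θ ) = arcsin(0.181781) = 10.474°.
Δλ = atan2( sin θ sin δ cos φ₁ , cos δ − sin φ₁ sin φ₂ ) = atan2(-0.116805, 0.968115) = -0.120072 rad = -6.880°.
Hence λ₂ = -71.782° + -6.880° = -78.662°.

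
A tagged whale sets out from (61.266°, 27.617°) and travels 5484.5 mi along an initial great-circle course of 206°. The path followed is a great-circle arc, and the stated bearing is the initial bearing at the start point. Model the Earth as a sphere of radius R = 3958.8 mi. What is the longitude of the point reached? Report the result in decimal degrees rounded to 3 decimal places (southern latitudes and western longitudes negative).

longitude 1.092°

Central angle δ = d/R = 1.385395 rad.
Start latitude φ₁ = 1.069293 rad; initial bearing θ = 3.595378 rad.
sin φ₂ = sin φ₁ cos δ + cos φ₁ sin δ cos θ = (0.876861)(0.184341) + (0.480744)(0.982862)(-0.898794) = -0.263043
φ₂ = asin(-0.263043) = -0.266175 rad = -15.251°.
Then Δλ = atan2(-0.207133, 0.414994) = -0.462945 rad, from sin θ sin δ cos φ₁ over cos δ − sin φ₁ sin φ₂.
Hence λ₂ = 27.617° + -26.525° = 1.092°.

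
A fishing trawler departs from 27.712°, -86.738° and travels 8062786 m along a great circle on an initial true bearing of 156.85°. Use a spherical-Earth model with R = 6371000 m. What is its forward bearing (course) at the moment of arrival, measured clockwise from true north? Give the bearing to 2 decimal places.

Angular distance δ = d/R = 8062786 / 6371000 = 1.265545 rad.
With φ₁ = 27.712° = 0.483666 rad and θ = 156.85° = 2.737549 rad:
Applying the spherical law of cosines for sides, sin φ₂ = sin φ₁ cos δ + cos φ₁ sin δ cos θ = -0.636624, so φ₂ = -39.541°.
Δλ = atan2( sin θ sin δ cos φ₁ , cos δ − sin φ₁ sin φ₂ ) = atan2(0.331955, 0.596581) = 0.507766 rad = 29.093°.
λ₂ = -86.738° + 29.093° = -57.645°.
The forward bearing on arrival equals the back-azimuth from the destination plus 180°.
Back-azimuth from P₂ (-39.54°, -57.65°) to P₁ (27.71°, -86.74°), with Δλ' = λ₁ − λ₂ = -29.09°: atan2( sin Δλ' cos φ₁ , cos φ₂ sin φ₁ − sin φ₂ cos φ₁ cos Δλ' ) = 333.17°.
Final bearing = (333.17° + 180°) mod 360° = 153.17°.

final bearing 153.17°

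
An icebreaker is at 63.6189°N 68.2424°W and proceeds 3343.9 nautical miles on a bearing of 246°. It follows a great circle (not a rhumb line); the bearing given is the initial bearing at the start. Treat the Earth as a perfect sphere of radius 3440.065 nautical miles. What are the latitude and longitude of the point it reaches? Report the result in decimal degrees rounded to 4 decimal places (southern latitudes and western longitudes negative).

Central angle δ = d/R = 0.972046 rad.
Start latitude φ₁ = 1.110359 rad; initial bearing θ = 4.293510 rad.
Destination latitude: φ₂ = arcsin( sin φ₁ cos δ + cos φ₁ sin δ cos θ ) = arcsin(0.355626) = 20.8318°.
For the longitude increment, Δλ = atan2( sin θ sin δ cos φ₁, cos δ − sin φ₁ sin φ₂ ) = atan2(-0.335310, 0.245020) = -53.8433°.
λ₂ = -68.2424° + -53.8433° = -122.0857°.

latitude 20.8318°, longitude -122.0857°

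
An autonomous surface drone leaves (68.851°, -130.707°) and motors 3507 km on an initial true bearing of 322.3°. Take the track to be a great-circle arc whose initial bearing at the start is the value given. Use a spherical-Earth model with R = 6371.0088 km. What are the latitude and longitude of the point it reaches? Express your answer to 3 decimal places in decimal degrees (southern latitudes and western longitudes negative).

Central angle δ = d/R = 0.550462 rad.
Start latitude φ₁ = 1.201677 rad; initial bearing θ = 5.625196 rad.
Destination latitude: φ₂ = arcsin( sin φ₁ cos δ + cos φ₁ sin δ cos θ ) = arcsin(0.944201) = 70.769°.
Then Δλ = atan2(-0.115410, -0.028322) = -1.811443 rad, from sin θ sin δ cos φ₁ over cos δ − sin φ₁ sin φ₂.
λ₂ = -130.707° + -103.788° = -234.495°, normalized to (−180°, 180°] → 125.505°.

latitude 70.769°, longitude 125.505°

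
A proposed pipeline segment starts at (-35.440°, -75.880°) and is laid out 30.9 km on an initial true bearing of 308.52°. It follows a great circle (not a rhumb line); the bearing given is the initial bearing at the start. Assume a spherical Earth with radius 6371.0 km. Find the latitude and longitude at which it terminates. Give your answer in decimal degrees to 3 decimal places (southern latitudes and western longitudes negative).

δ = 30.9/6371 = 0.004850 rad (0.2779°).
With φ₁ = -35.440° = -0.618545 rad and θ = 308.52° = 5.384690 rad:
Applying the spherical law of cosines for sides, sin φ₂ = sin φ₁ cos δ + cos φ₁ sin δ cos θ = -0.577382, so φ₂ = -35.267°.
For the longitude increment, Δλ = atan2( sin θ sin δ cos φ₁, cos δ − sin φ₁ sin φ₂ ) = atan2(-0.003092, 0.665193) = -0.266°.
λ₂ = λ₁ + Δλ = -76.146°.

latitude -35.267°, longitude -76.146°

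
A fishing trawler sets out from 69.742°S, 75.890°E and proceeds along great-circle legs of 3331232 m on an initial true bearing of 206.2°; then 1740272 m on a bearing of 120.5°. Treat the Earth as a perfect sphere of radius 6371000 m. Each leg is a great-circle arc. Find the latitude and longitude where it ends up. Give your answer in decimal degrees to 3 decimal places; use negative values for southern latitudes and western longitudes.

latitude -75.115°, longitude 22.064°

Apply the spherical direct solution leg by leg, carrying full precision between legs.
Leg 1: from (-69.742°, 75.890°), δ = 3331232/6371000 = 0.522874 rad, θ = 206.2° → φ = -75.452°, λ = -42.742°.
Leg 2: from (-75.452°, -42.742°), δ = 1740272/6371000 = 0.273155 rad, θ = 120.5° → φ = -75.115°, λ = 22.064°.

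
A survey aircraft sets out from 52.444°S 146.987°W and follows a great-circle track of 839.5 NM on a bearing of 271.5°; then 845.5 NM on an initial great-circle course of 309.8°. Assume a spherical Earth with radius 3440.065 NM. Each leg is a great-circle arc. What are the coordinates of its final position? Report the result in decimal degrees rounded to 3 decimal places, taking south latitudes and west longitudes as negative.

latitude -39.955°, longitude 176.854°

Apply the spherical direct solution leg by leg, carrying full precision between legs.
Leg 1: from (-52.444°, -146.987°), δ = 839.5/3440.065 = 0.244036 rad, θ = 271.5° → φ = -49.944°, λ = -169.032°.
Leg 2: from (-49.944°, -169.032°), δ = 845.5/3440.065 = 0.245780 rad, θ = 309.8° → φ = -39.955°, λ = 176.854°.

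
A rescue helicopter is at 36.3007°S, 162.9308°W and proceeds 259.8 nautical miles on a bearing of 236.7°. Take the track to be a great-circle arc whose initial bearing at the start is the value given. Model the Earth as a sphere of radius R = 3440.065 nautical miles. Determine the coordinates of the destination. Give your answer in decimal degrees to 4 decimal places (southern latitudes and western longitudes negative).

latitude -38.5883°, longitude -167.5583°

Angular distance δ = d/R = 259.8 / 3440.065 = 0.075522 rad.
With φ₁ = -36.3007° = -0.633567 rad and θ = 236.7° = 4.131194 rad:
sin φ₂ = sin φ₁ cos δ + cos φ₁ sin δ cos θ = (-0.592023)(0.997150) + (0.805921)(0.075450)(-0.549023) = -0.623720
φ₂ = asin(-0.623720) = -0.673493 rad = -38.5883°.
Δλ = atan2( sin θ sin δ cos φ₁ , cos δ − sin φ₁ sin φ₂ ) = atan2(-0.050823, 0.627893) = -0.080766 rad = -4.6275°.
λ₂ = -162.9308° + -4.6275° = -167.5583°.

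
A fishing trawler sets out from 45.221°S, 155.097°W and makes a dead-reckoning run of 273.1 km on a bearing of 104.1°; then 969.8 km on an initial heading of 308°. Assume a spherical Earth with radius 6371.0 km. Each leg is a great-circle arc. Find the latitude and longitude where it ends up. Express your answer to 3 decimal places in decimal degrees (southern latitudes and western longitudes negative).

latitude -40.025°, longitude -160.658°

Apply the spherical direct solution leg by leg, carrying full precision between legs.
Leg 1: from (-45.221°, -155.097°), δ = 273.1/6371 = 0.042866 rad, θ = 104.1° → φ = -45.769°, λ = -151.681°.
Leg 2: from (-45.769°, -151.681°), δ = 969.8/6371 = 0.152221 rad, θ = 308° → φ = -40.025°, λ = -160.658°.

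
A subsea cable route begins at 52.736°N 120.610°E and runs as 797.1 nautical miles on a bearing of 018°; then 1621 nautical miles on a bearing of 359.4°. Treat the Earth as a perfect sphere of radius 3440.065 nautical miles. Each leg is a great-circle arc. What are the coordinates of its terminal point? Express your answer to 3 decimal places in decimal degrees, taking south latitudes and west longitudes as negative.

Apply the spherical direct solution leg by leg, carrying full precision between legs.
Leg 1: from (52.736°, 120.610°), δ = 797.1/3440.065 = 0.231711 rad, θ = 18° → φ = 65.070°, λ = 130.302°.
Leg 2: from (65.070°, 130.302°), δ = 1621/3440.065 = 0.471212 rad, θ = 359.4° → φ = 87.915°, λ = -42.191°.

latitude 87.915°, longitude -42.191°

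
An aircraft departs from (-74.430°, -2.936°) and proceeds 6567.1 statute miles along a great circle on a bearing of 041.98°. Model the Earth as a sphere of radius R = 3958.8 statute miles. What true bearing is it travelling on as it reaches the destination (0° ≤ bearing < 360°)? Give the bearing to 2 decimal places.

Angular distance δ = d/R = 6567.1 / 3958.8 = 1.658861 rad.
Converting: φ₁ = -1.299049 rad, θ = 0.732689 rad.
sin φ₂ = sin φ₁ cos δ + cos φ₁ sin δ cos θ = (-0.963303)(-0.087951) + (0.268415)(0.996125)(0.743378) = 0.283485
φ₂ = asin(0.283485) = 0.287426 rad = 16.468°.
For the longitude increment, Δλ = atan2( sin θ sin δ cos φ₁, cos δ − sin φ₁ sin φ₂ ) = atan2(0.178840, 0.185131) = 44.010°.
Hence λ₂ = -2.936° + 44.010° = 41.074°.
The forward bearing on arrival equals the back-azimuth from the destination plus 180°.
Back-azimuth from P₂ (16.47°, 41.07°) to P₁ (-74.43°, -2.94°), with Δλ' = λ₁ − λ₂ = -44.01°: atan2( sin Δλ' cos φ₁ , cos φ₂ sin φ₁ − sin φ₂ cos φ₁ cos Δλ' ) = 190.79°.
Final bearing = (190.79° + 180°) mod 360° = 10.79°.

final bearing 10.79°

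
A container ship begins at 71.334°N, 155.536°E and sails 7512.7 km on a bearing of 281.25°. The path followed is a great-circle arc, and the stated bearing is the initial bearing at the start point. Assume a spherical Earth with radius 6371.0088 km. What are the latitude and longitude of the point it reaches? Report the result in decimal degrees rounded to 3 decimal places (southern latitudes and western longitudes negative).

The arc subtends δ = 7512.7/6371.0088 = 1.179201 rad at the centre.
Start latitude φ₁ = 1.245013 rad; initial bearing θ = 4.908739 rad.
sin φ₂ = sin φ₁ cos δ + cos φ₁ sin δ cos θ = (0.947400)(0.381663) + (0.320051)(0.924301)(0.195090) = 0.419300
φ₂ = asin(0.419300) = 0.432675 rad = 24.790°.
Δλ = atan2( sin θ sin δ cos φ₁ , cos δ − sin φ₁ sin φ₂ ) = atan2(-0.290139, -0.015582) = -1.624450 rad = -93.074°.
λ₂ = λ₁ + Δλ = 62.462°.

latitude 24.790°, longitude 62.462°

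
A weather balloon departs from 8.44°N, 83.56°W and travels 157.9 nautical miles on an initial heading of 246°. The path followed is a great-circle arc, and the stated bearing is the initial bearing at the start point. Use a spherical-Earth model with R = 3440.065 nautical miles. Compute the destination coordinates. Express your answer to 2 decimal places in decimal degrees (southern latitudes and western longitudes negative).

Central angle δ = d/R = 0.045900 rad.
Start latitude φ₁ = 0.147306 rad; initial bearing θ = 4.293510 rad.
Applying the spherical law of cosines for sides, sin φ₂ = sin φ₁ cos δ + cos φ₁ sin δ cos θ = 0.128158, so φ₂ = 7.36°.
Then Δλ = atan2(-0.041463, 0.980136) = -0.042278 rad, from sin θ sin δ cos φ₁ over cos δ − sin φ₁ sin φ₂.
Hence λ₂ = -83.56° + -2.42° = -85.98°.

latitude 7.36°, longitude -85.98°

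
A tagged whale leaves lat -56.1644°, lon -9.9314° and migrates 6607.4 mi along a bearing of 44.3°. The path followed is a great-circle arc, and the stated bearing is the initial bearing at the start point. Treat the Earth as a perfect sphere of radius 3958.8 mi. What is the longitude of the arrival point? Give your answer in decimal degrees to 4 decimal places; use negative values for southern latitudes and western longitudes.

longitude 42.3786°

Central angle δ = d/R = 1.669041 rad.
Start latitude φ₁ = -0.980254 rad; initial bearing θ = 0.773181 rad.
Applying the spherical law of cosines for sides, sin φ₂ = sin φ₁ cos δ + cos φ₁ sin δ cos θ = 0.478059, so φ₂ = 28.5587°.
Δλ = atan2( sin θ sin δ cos φ₁ , cos δ − sin φ₁ sin φ₂ ) = atan2(0.387011, 0.299008) = 0.912982 rad = 52.3100°.
λ₂ = -9.9314° + 52.3100° = 42.3786°.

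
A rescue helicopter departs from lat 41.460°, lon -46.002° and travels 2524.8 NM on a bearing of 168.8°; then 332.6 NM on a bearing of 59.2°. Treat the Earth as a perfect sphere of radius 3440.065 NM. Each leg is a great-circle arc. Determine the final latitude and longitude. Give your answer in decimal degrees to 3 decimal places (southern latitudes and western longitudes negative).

Apply the spherical direct solution leg by leg, carrying full precision between legs.
Leg 1: from (41.460°, -46.002°), δ = 2524.8/3440.065 = 0.733940 rad, θ = 168.8° → φ = -0.044°, λ = -38.527°.
Leg 2: from (-0.044°, -38.527°), δ = 332.6/3440.065 = 0.096684 rad, θ = 59.2° → φ = 2.790°, λ = -33.765°.

latitude 2.790°, longitude -33.765°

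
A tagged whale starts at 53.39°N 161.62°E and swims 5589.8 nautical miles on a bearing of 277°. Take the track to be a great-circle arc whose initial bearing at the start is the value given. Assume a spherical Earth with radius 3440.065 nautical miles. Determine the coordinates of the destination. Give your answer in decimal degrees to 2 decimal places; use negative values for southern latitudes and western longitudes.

latitude 1.67°, longitude 64.15°

The arc subtends δ = 5589.8/3440.065 = 1.624911 rad at the centre.
Converting: φ₁ = 0.931831 rad, θ = 4.834562 rad.
Destination latitude: φ₂ = arcsin( sin φ₁ cos δ + cos φ₁ sin δ cos θ ) = arcsin(0.029155) = 1.67°.
Then Δλ = atan2(-0.591053, -0.077491) = -1.701160 rad, from sin θ sin δ cos φ₁ over cos δ − sin φ₁ sin φ₂.
λ₂ = 161.62° + -97.47° = 64.15°.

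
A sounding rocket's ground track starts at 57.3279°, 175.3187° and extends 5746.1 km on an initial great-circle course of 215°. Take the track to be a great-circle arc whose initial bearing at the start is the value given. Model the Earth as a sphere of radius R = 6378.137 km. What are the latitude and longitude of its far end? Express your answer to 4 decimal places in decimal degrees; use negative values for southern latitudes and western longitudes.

latitude 10.1380°, longitude 148.1410°

δ = 5746.1/6378.137 = 0.900906 rad (51.6181°).
Start latitude φ₁ = 1.000561 rad; initial bearing θ = 3.752458 rad.
Destination latitude: φ₂ = arcsin( sin φ₁ cos δ + cos φ₁ sin δ cos θ ) = arcsin(0.176019) = 10.1380°.
Then Δλ = atan2(-0.242719, 0.472732) = -0.474341 rad, from sin θ sin δ cos φ₁ over cos δ − sin φ₁ sin φ₂.
Hence λ₂ = 175.3187° + -27.1777° = 148.1410°.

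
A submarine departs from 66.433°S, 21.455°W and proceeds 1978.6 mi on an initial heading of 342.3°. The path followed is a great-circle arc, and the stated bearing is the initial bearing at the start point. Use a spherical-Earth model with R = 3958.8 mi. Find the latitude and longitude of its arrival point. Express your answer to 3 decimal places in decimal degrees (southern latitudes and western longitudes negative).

latitude -38.457°, longitude -32.179°

Central angle δ = d/R = 0.499798 rad.
With φ₁ = -66.433° = -1.159475 rad and θ = 342.3° = 5.974262 rad:
Destination latitude: φ₂ = arcsin( sin φ₁ cos δ + cos φ₁ sin δ cos θ ) = arcsin(-0.621932) = -38.457°.
Δλ = atan2( sin θ sin δ cos φ₁ , cos δ − sin φ₁ sin φ₂ ) = atan2(-0.058257, 0.307621) = -0.187162 rad = -10.724°.
λ₂ = -21.455° + -10.724° = -32.179°.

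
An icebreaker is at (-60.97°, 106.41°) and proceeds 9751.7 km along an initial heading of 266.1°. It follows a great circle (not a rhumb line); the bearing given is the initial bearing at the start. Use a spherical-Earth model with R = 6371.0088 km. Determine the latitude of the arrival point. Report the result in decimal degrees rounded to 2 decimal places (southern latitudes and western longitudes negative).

Angular distance δ = d/R = 9751.7 / 6371.0088 = 1.530637 rad.
With φ₁ = -60.97° = -1.064127 rad and θ = 266.1° = 4.644321 rad:
Applying the spherical law of cosines for sides, sin φ₂ = sin φ₁ cos δ + cos φ₁ sin δ cos θ = -0.068084, so φ₂ = -3.90°.
For the longitude increment, Δλ = atan2( sin θ sin δ cos φ₁, cos δ − sin φ₁ sin φ₂ ) = atan2(-0.483753, -0.019381) = -92.29°.
Hence λ₂ = 106.41° + -92.29° = 14.12°.

latitude -3.90°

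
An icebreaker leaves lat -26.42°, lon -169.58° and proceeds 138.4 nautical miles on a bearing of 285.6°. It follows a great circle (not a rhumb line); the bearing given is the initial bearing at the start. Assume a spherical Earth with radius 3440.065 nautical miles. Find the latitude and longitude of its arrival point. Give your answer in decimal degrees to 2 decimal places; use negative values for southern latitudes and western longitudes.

Central angle δ = d/R = 0.040232 rad.
Converting: φ₁ = -0.461116 rad, θ = 4.984660 rad.
Destination latitude: φ₂ = arcsin( sin φ₁ cos δ + cos φ₁ sin δ cos θ ) = arcsin(-0.434901) = -25.78°.
Δλ = atan2( sin θ sin δ cos φ₁ , cos δ − sin φ₁ sin φ₂ ) = atan2(-0.034693, 0.805682) = -0.043034 rad = -2.47°.
Hence λ₂ = -169.58° + -2.47° = -172.05°.

latitude -25.78°, longitude -172.05°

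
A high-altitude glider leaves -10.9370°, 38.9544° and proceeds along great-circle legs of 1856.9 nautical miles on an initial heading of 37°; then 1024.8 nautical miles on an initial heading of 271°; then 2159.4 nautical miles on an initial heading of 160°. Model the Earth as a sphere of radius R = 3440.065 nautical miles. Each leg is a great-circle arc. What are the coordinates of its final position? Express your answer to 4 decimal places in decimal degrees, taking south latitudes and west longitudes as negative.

latitude -20.2772°, longitude 52.3283°

Apply the spherical direct solution leg by leg, carrying full precision between legs.
Leg 1: from (-10.9370°, 38.9544°), δ = 1856.9/3440.065 = 0.539786 rad, θ = 37° → φ = 13.9014°, λ = 57.5349°.
Leg 2: from (13.9014°, 57.5349°), δ = 1024.8/3440.065 = 0.297901 rad, θ = 271° → φ = 13.5705°, λ = 39.9633°.
Leg 3: from (13.5705°, 39.9633°), δ = 2159.4/3440.065 = 0.627721 rad, θ = 160° → φ = -20.2772°, λ = 52.3283°.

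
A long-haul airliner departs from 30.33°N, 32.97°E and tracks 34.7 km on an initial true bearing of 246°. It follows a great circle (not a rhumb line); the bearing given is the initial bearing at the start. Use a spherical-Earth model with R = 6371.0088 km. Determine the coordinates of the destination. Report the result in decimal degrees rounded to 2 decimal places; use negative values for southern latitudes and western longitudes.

Angular distance δ = d/R = 34.7 / 6371.0088 = 0.005447 rad.
Converting: φ₁ = 0.529358 rad, θ = 4.293510 rad.
Destination latitude: φ₂ = arcsin( sin φ₁ cos δ + cos φ₁ sin δ cos θ ) = arcsin(0.503060) = 30.20°.
Then Δλ = atan2(-0.004295, 0.745950) = -0.005757 rad, from sin θ sin δ cos φ₁ over cos δ − sin φ₁ sin φ₂.
λ₂ = 32.97° + -0.33° = 32.64°.

latitude 30.20°, longitude 32.64°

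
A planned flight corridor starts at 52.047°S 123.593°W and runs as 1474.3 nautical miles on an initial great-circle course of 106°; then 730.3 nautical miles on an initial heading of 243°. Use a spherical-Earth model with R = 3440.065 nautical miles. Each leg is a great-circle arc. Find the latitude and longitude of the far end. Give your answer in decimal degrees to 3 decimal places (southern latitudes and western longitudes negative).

latitude -55.986°, longitude -102.784°

Apply the spherical direct solution leg by leg, carrying full precision between legs.
Leg 1: from (-52.047°, -123.593°), δ = 1474.3/3440.065 = 0.428567 rad, θ = 106° → φ = -51.967°, λ = -83.175°.
Leg 2: from (-51.967°, -83.175°), δ = 730.3/3440.065 = 0.212293 rad, θ = 243° → φ = -55.986°, λ = -102.784°.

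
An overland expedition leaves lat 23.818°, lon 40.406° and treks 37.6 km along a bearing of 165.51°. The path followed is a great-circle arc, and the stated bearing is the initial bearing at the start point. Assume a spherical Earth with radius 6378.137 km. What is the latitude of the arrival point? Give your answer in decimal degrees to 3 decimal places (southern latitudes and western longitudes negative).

latitude 23.491°

Angular distance δ = d/R = 37.6 / 6378.137 = 0.005895 rad.
Converting: φ₁ = 0.415703 rad, θ = 2.888694 rad.
sin φ₂ = sin φ₁ cos δ + cos φ₁ sin δ cos θ = (0.403833)(0.999983) + (0.914833)(0.005895)(-0.968191) = 0.398604
φ₂ = asin(0.398604) = 0.409994 rad = 23.491°.
For the longitude increment, Δλ = atan2( sin θ sin δ cos φ₁, cos δ − sin φ₁ sin φ₂ ) = atan2(0.001349, 0.839013) = 0.092°.
Hence λ₂ = 40.406° + 0.092° = 40.498°.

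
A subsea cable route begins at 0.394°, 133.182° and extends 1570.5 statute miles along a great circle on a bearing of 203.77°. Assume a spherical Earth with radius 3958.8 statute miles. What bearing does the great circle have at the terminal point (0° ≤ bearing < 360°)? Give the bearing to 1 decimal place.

final bearing 205.5°

δ = 1570.5/3958.8 = 0.396711 rad (22.7299°).
With φ₁ = 0.394° = 0.006877 rad and θ = 203.77° = 3.556457 rad:
Applying the spherical law of cosines for sides, sin φ₂ = sin φ₁ cos δ + cos φ₁ sin δ cos θ = -0.347259, so φ₂ = -20.320°.
Then Δλ = atan2(-0.155736, 0.924725) = -0.166848 rad, from sin θ sin δ cos φ₁ over cos δ − sin φ₁ sin φ₂.
λ₂ = λ₁ + Δλ = 123.622°.
The forward bearing on arrival equals the back-azimuth from the destination plus 180°.
Back-azimuth from P₂ (-20.3°, 123.6°) to P₁ (0.4°, 133.2°), with Δλ' = λ₁ − λ₂ = 9.6°: atan2( sin Δλ' cos φ₁ , cos φ₂ sin φ₁ − sin φ₂ cos φ₁ cos Δλ' ) = 25.5°.
Final bearing = (25.5° + 180°) mod 360° = 205.5°.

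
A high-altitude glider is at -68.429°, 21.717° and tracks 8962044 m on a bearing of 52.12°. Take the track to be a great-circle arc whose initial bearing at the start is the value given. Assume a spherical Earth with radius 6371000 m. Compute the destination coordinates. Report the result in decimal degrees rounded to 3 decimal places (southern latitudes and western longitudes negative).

latitude 4.059°, longitude 73.037°

Angular distance δ = d/R = 8962044 / 6371000 = 1.406693 rad.
Converting: φ₁ = -1.194311 rad, θ = 0.909666 rad.
sin φ₂ = sin φ₁ cos δ + cos φ₁ sin δ cos θ = (-0.929963)(0.163367) + (0.367654)(0.986565)(0.614010) = 0.070785
φ₂ = asin(0.070785) = 0.070844 rad = 4.059°.
Then Δλ = atan2(0.286290, 0.229195) = 0.895709 rad, from sin θ sin δ cos φ₁ over cos δ − sin φ₁ sin φ₂.
λ₂ = 21.717° + 51.320° = 73.037°.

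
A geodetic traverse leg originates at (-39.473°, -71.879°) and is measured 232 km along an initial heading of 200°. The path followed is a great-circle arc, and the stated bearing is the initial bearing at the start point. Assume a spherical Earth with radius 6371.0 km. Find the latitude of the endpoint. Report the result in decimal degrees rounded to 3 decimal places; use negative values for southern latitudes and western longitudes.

latitude -41.430°

δ = 232/6371 = 0.036415 rad (2.0864°).
With φ₁ = -39.473° = -0.688934 rad and θ = 200° = 3.490659 rad:
sin φ₂ = sin φ₁ cos δ + cos φ₁ sin δ cos θ = (-0.635715)(0.999337) + (0.771924)(0.036407)(-0.939693) = -0.661702
φ₂ = asin(-0.661702) = -0.723086 rad = -41.430°.
Δλ = atan2( sin θ sin δ cos φ₁ , cos δ − sin φ₁ sin φ₂ ) = atan2(-0.009612, 0.578684) = -0.016608 rad = -0.952°.
λ₂ = -71.879° + -0.952° = -72.831°.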